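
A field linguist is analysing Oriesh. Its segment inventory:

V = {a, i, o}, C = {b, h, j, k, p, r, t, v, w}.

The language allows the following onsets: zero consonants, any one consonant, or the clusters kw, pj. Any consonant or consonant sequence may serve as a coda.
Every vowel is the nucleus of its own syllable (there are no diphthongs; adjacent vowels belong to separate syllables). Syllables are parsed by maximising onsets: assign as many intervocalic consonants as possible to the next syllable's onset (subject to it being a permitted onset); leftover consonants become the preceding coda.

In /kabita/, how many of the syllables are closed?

Nuclei (vowels): a, i, a → 3 syllables.
σ1/σ2 boundary: /b/ → onset of the next syllable (single consonants are always licit onsets).
σ2/σ3 boundary: /t/ → onset of the next syllable (single consonants are always licit onsets).
Putting it together: ka.bi.ta.
Classifying each syllable: /ka/ (open), /bi/ (open), /ta/ (open).
Closed syllables: 0.

0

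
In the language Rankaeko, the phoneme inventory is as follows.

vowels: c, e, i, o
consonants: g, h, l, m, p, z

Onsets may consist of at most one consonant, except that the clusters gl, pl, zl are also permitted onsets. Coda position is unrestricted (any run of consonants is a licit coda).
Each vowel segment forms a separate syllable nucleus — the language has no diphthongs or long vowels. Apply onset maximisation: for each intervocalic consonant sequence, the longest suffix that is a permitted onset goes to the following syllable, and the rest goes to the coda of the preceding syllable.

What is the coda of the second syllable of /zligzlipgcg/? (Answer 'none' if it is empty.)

Vowels present: i, i, c; each is a nucleus, giving 3 syllables.
σ1/σ2 boundary: /gzl/ splits as /g/ + /zl/ (/zl/ is the longest suffix that is a licit onset).
σ2/σ3 boundary: /pg/; trying suffixes from longest down, /g/ is the first permitted one, so coda /p/ | onset /g/.
So the parse is zlig.zlip.gcg.
Syllable 2 is /zlip/: onset /zl/, nucleus /i/, coda /p/.

p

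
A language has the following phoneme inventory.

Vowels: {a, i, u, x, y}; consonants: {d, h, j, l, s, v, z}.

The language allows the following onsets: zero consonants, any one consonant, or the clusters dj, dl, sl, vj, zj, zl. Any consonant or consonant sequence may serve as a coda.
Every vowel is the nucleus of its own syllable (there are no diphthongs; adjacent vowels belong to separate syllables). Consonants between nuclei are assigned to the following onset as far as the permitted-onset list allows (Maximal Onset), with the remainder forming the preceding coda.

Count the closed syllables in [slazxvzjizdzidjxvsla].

The vowels are a, x, i, i, x, a — 6 nuclei, so 6 syllables.
V1 /a/ – V2 /x/: /z/ is a single consonant, so it becomes the next onset.
V2 /x/ – V3 /i/: /vzj/; trying suffixes from longest down, /zj/ is the first permitted one, so coda /v/ | onset /zj/.
V3 /i/ – V4 /i/: cluster /zdz/ — the longest permitted-onset suffix is /z/; onset = /z/, preceding coda = /zd/.
V4 /i/ – V5 /x/: /dj/ is a licit onset in full, so it all attaches to the next syllable.
V5 /x/ – V6 /a/: cluster /vsl/ — the longest permitted-onset suffix is /sl/; onset = /sl/, preceding coda = /v/.
Result: sla.zxv.zjizd.zi.djxv.sla.
Classifying each syllable: /sla/ (open), /zxv/ (closed), /zjizd/ (closed), /zi/ (open), /djxv/ (closed), /sla/ (open).
Closed syllables: 3.

3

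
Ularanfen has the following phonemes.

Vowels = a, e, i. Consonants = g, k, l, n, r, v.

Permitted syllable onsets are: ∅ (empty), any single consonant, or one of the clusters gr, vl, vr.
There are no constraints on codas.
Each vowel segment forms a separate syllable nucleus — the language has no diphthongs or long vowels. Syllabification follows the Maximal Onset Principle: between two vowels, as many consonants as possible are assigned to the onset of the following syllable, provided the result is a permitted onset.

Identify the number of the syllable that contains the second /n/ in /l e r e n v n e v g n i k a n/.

Nuclei (vowels): e, e, e, i, a → 5 syllables.
σ1/σ2 boundary: just /r/ — single C goes to the following onset.
σ2/σ3 boundary: /nvn/; trying suffixes from longest down, /n/ is the first permitted one, so coda /nv/ | onset /n/.
σ3/σ4 boundary: /vgn/ — longest licit onset from the right is /n/, leaving /vg/ as coda.
σ4/σ5 boundary: /k/ is a single consonant, so it becomes the next onset.
Putting it together: le.renv.nevg.ni.kan.
The second /n/ is in the onset of syllable 3 (/nevg/).

3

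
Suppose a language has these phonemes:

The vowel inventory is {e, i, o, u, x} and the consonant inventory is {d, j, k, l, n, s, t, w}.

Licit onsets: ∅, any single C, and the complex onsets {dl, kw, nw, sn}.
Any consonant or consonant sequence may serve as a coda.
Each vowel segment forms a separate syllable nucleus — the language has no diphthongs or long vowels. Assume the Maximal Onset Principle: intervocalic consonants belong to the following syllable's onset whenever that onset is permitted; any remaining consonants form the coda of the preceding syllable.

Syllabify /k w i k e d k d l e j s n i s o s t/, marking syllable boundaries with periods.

kwi.kedk.dlej.sni.sost

The vowels are i, e, e, i, o — 5 nuclei, so 5 syllables.
Between /i/ (V1) and /e/ (V2): /k/ is a single consonant, so it becomes the next onset.
Between /e/ (V2) and /e/ (V3): cluster /dkdl/ — the longest permitted-onset suffix is /dl/; onset = /dl/, preceding coda = /dk/.
Between /e/ (V3) and /i/ (V4): /jsn/; trying suffixes from longest down, /sn/ is the first permitted one, so coda /j/ | onset /sn/.
Between /i/ (V4) and /o/ (V5): /s/ → onset of the next syllable (single consonants are always licit onsets).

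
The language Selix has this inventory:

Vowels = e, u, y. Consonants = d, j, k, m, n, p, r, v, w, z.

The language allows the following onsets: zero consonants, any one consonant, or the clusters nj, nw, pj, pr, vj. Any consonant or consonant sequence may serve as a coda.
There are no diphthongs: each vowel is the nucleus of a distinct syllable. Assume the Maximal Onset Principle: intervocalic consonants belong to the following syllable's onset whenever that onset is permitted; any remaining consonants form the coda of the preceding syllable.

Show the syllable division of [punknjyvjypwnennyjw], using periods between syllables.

The vowels are u, y, y, e, y — 5 nuclei, so 5 syllables.
/u…y/ gap (V1→V2): cluster /nknj/ — the longest permitted-onset suffix is /nj/; onset = /nj/, preceding coda = /nk/.
/y…y/ gap (V2→V3): /vj/ — entire cluster is a permitted onset → onset /vj/, coda ∅.
/y…e/ gap (V3→V4): /pwn/ — longest licit onset from the right is /n/, leaving /pw/ as coda.
/e…y/ gap (V4→V5): /nn/ — longest licit onset from the right is /n/, leaving /n/ as coda.

punk.njy.vjypw.nen.nyjw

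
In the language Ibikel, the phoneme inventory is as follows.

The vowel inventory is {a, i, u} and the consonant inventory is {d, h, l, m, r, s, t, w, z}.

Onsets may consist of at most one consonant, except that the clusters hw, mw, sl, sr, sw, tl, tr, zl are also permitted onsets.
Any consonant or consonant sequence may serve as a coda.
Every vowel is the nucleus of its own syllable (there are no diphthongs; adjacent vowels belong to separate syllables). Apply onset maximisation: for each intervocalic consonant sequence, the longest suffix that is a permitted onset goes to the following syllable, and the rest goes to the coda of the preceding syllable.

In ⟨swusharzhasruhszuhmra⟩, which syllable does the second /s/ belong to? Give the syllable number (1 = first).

1

The vowels are u, a, a, u, u, a — 6 nuclei, so 6 syllables.
/u…a/ gap (V1→V2): cluster /sh/ — the longest permitted-onset suffix is /h/; onset = /h/, preceding coda = /s/.
/a…a/ gap (V2→V3): /rzh/ — longest licit onset from the right is /h/, leaving /rz/ as coda.
/a…u/ gap (V3→V4): /sr/ — entire cluster is a permitted onset → onset /sr/, coda ∅.
/u…u/ gap (V4→V5): /hsz/; trying suffixes from longest down, /z/ is the first permitted one, so coda /hs/ | onset /z/.
/u…a/ gap (V5→V6): /hmr/ — longest licit onset from the right is /r/, leaving /hm/ as coda.
Putting it together: swus.harz.ha.sruhs.zuhm.ra.
The second /s/ is in the coda of syllable 1 (/swus/).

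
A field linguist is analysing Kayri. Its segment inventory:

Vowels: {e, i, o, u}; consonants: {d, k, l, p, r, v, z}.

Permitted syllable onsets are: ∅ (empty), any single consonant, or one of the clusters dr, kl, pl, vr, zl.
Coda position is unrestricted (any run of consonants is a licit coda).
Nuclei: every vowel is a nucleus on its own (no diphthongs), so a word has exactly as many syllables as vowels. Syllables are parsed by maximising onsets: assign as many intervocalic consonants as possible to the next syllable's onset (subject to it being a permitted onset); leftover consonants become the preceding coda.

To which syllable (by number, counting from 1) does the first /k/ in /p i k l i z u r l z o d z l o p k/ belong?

2

The vowels are i, i, u, o, o — 5 nuclei, so 5 syllables.
σ1/σ2 boundary: /kl/ is a licit onset in full, so it all attaches to the next syllable.
σ2/σ3 boundary: just /z/ — single C goes to the following onset.
σ3/σ4 boundary: cluster /rlz/ — the longest permitted-onset suffix is /z/; onset = /z/, preceding coda = /rl/.
σ4/σ5 boundary: /dzl/; trying suffixes from longest down, /zl/ is the first permitted one, so coda /d/ | onset /zl/.
Syllabification: pi.kli.zurl.zod.zlopk.
The first /k/ is in the onset of syllable 2 (/kli/).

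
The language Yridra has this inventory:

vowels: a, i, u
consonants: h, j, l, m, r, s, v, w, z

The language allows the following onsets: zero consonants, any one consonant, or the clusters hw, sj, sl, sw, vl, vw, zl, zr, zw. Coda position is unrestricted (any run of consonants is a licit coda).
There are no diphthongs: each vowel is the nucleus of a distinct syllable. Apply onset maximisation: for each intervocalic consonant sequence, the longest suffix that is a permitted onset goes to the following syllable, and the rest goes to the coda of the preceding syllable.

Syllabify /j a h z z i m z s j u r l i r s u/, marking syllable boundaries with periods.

jahz.zimz.sjur.lir.su

Nuclei (vowels): a, i, u, i, u → 5 syllables.
σ1/σ2 boundary: cluster /hzz/ — the longest permitted-onset suffix is /z/; onset = /z/, preceding coda = /hz/.
σ2/σ3 boundary: /mzsj/; trying suffixes from longest down, /sj/ is the first permitted one, so coda /mz/ | onset /sj/.
σ3/σ4 boundary: cluster /rl/ — the longest permitted-onset suffix is /l/; onset = /l/, preceding coda = /r/.
σ4/σ5 boundary: /rs/ — longest licit onset from the right is /s/, leaving /r/ as coda.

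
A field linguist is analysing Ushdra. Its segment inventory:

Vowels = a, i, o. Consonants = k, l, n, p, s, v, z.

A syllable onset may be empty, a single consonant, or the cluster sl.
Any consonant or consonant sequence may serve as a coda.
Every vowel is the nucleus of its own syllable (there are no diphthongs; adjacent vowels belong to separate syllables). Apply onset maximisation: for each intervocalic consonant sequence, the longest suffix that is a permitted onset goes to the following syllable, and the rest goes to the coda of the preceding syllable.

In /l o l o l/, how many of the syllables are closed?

Vowels present: o, o; each is a nucleus, giving 2 syllables.
Between /o/ (V1) and /o/ (V2): /l/ → onset of the next syllable (single consonants are always licit onsets).
Result: lo.lol.
Classifying each syllable: /lo/ (open), /lol/ (closed).
Closed syllables: 1.

1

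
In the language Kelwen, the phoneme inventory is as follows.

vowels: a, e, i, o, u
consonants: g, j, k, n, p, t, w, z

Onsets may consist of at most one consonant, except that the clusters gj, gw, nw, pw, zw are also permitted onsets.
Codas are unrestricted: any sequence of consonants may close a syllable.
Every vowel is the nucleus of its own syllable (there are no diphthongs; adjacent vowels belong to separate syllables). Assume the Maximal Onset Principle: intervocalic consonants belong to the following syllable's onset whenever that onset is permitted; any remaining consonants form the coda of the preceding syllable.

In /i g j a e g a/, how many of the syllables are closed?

The vowels are i, a, e, a — 4 nuclei, so 4 syllables.
V1 /i/ – V2 /a/: /gj/ is a licit onset in full, so it all attaches to the next syllable.
V2 /a/ – V3 /e/: hiatus — the boundary sits between the two vowels.
V3 /e/ – V4 /a/: /g/ is a single consonant, so it becomes the next onset.
Syllabification: i.gja.e.ga.
Classifying each syllable: /i/ (open), /gja/ (open), /e/ (open), /ga/ (open).
Closed syllables: 0.

0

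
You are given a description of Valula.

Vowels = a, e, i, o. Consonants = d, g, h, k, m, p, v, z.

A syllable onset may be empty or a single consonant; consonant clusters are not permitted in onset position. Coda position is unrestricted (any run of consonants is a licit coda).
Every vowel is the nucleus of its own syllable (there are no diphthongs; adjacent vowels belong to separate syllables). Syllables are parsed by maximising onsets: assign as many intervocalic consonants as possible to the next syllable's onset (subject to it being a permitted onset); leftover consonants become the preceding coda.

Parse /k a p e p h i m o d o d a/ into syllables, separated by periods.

Vowels present: a, e, i, o, o, a; each is a nucleus, giving 6 syllables.
Between /a/ (V1) and /e/ (V2): /p/ is a single consonant, so it becomes the next onset.
Between /e/ (V2) and /i/ (V3): /ph/; trying suffixes from longest down, /h/ is the first permitted one, so coda /p/ | onset /h/.
Between /i/ (V3) and /o/ (V4): just /m/ — single C goes to the following onset.
Between /o/ (V4) and /o/ (V5): just /d/ — single C goes to the following onset.
Between /o/ (V5) and /a/ (V6): just /d/ — single C goes to the following onset.

ka.pep.hi.mo.do.da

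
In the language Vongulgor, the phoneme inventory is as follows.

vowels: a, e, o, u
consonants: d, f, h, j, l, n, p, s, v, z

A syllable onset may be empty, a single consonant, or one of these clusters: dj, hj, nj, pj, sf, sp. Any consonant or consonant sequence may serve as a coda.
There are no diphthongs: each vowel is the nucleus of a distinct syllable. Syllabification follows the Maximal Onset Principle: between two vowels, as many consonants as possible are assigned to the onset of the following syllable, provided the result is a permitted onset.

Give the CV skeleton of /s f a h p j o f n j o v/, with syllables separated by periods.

CCVC.CCVC.CCVC

Vowels present: a, o, o; each is a nucleus, giving 3 syllables.
σ1/σ2 boundary: cluster /hpj/ — the longest permitted-onset suffix is /pj/; onset = /pj/, preceding coda = /h/.
σ2/σ3 boundary: /fnj/ — longest licit onset from the right is /nj/, leaving /f/ as coda.
Putting it together: sfah.pjof.njov.
Mapping each syllable to C/V: /sfah/ → CCVC, /pjof/ → CCVC, /njov/ → CCVC.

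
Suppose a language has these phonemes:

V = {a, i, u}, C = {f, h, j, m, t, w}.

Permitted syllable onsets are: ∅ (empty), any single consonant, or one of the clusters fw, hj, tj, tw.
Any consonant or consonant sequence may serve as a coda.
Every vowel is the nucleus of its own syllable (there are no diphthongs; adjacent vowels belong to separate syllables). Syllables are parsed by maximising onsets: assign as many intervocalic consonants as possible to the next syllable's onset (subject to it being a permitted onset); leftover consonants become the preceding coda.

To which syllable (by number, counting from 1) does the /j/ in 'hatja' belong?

Nuclei (vowels): a, a → 2 syllables.
/a…a/ gap (V1→V2): /tj/ is a licit onset in full, so it all attaches to the next syllable.
So the parse is ha.tja.
The /j/ is in the onset of syllable 2 (/tja/).

2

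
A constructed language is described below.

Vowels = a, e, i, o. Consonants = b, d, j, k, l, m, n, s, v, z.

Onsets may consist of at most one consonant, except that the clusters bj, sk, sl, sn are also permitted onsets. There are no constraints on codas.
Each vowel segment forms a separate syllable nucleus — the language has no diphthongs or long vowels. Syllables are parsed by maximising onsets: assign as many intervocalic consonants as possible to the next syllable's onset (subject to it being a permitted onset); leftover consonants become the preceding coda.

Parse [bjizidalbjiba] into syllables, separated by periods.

Vowels present: i, i, a, i, a; each is a nucleus, giving 5 syllables.
σ1/σ2 boundary: just /z/ — single C goes to the following onset.
σ2/σ3 boundary: /d/ → onset of the next syllable (single consonants are always licit onsets).
σ3/σ4 boundary: cluster /lbj/ — the longest permitted-onset suffix is /bj/; onset = /bj/, preceding coda = /l/.
σ4/σ5 boundary: /b/ is a single consonant, so it becomes the next onset.

bji.zi.dal.bji.ba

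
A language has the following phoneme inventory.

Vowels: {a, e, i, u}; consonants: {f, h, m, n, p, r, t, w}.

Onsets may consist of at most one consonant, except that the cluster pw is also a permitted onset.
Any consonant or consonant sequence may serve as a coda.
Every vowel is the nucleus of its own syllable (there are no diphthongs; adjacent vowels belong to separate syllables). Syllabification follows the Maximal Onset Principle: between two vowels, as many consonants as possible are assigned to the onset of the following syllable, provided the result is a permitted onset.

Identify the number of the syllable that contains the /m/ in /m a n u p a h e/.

The vowels are a, u, a, e — 4 nuclei, so 4 syllables.
σ1/σ2 boundary: /n/ is a single consonant, so it becomes the next onset.
σ2/σ3 boundary: just /p/ — single C goes to the following onset.
σ3/σ4 boundary: just /h/ — single C goes to the following onset.
Putting it together: ma.nu.pa.he.
The /m/ is in the onset of syllable 1 (/ma/).

1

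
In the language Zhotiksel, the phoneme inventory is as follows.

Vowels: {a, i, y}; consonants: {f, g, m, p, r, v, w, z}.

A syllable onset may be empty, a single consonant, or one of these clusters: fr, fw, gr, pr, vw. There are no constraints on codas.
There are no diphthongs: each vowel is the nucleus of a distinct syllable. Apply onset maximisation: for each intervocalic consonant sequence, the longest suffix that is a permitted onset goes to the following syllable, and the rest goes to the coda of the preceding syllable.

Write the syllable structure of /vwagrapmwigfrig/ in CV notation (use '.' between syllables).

The vowels are a, a, i, i — 4 nuclei, so 4 syllables.
σ1/σ2 boundary: cluster /gr/ — /gr/ is itself a permitted onset, so the whole cluster goes right; preceding coda = ∅.
σ2/σ3 boundary: /pmw/ splits as /pm/ + /w/ (/w/ is the longest suffix that is a licit onset).
σ3/σ4 boundary: /gfr/ — longest licit onset from the right is /fr/, leaving /g/ as coda.
So the parse is vwa.grapm.wig.frig.
Mapping each syllable to C/V: /vwa/ → CCV, /grapm/ → CCVCC, /wig/ → CVC, /frig/ → CCVC.

CCV.CCVCC.CVC.CCVC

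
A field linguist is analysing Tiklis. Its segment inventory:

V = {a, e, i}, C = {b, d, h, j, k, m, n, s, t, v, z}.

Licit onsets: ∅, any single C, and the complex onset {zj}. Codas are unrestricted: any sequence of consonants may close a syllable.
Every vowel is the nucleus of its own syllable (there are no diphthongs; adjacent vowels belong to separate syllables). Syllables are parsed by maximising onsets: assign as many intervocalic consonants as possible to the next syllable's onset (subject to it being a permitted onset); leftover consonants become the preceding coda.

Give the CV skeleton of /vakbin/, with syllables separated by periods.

CVC.CVC

Nuclei (vowels): a, i → 2 syllables.
/a…i/ gap (V1→V2): /kb/ splits as /k/ + /b/ (/b/ is the longest suffix that is a licit onset).
So the parse is vak.bin.
Mapping each syllable to C/V: /vak/ → CVC, /bin/ → CVC.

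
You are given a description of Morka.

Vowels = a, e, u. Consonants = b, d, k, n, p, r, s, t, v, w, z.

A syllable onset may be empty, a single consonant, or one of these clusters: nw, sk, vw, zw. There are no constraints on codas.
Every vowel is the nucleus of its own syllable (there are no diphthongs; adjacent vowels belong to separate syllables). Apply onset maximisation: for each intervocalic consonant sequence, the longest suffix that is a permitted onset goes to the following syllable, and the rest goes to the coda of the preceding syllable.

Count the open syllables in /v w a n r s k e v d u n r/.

0

The vowels are a, e, u — 3 nuclei, so 3 syllables.
/a…e/ gap (V1→V2): /nrsk/ — longest licit onset from the right is /sk/, leaving /nr/ as coda.
/e…u/ gap (V2→V3): /vd/; trying suffixes from longest down, /d/ is the first permitted one, so coda /v/ | onset /d/.
Syllabification: vwanr.skev.dunr.
Classifying each syllable: /vwanr/ (closed), /skev/ (closed), /dunr/ (closed).
Open syllables: 0.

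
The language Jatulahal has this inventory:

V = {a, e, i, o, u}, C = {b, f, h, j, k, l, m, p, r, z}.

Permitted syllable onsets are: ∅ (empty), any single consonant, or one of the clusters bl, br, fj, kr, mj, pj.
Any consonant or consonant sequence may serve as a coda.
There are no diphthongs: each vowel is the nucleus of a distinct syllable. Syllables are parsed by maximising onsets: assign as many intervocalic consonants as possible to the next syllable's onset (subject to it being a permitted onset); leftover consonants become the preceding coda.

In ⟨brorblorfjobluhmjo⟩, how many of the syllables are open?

The vowels are o, o, o, u, o — 5 nuclei, so 5 syllables.
Between /o/ (V1) and /o/ (V2): cluster /rbl/ — the longest permitted-onset suffix is /bl/; onset = /bl/, preceding coda = /r/.
Between /o/ (V2) and /o/ (V3): /rfj/ — longest licit onset from the right is /fj/, leaving /r/ as coda.
Between /o/ (V3) and /u/ (V4): cluster /bl/ — /bl/ is itself a permitted onset, so the whole cluster goes right; preceding coda = ∅.
Between /u/ (V4) and /o/ (V5): /hmj/; trying suffixes from longest down, /mj/ is the first permitted one, so coda /h/ | onset /mj/.
Result: bror.blor.fjo.bluh.mjo.
Classifying each syllable: /bror/ (closed), /blor/ (closed), /fjo/ (open), /bluh/ (closed), /mjo/ (open).
Open syllables: 2.

2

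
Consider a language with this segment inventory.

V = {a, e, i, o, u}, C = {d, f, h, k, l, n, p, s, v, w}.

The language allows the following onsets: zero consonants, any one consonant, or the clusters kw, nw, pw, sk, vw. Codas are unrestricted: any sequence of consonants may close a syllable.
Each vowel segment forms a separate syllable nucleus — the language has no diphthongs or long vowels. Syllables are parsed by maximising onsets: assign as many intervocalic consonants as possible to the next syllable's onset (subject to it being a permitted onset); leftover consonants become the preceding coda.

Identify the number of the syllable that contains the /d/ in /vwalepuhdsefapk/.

3

The vowels are a, e, u, e, a — 5 nuclei, so 5 syllables.
/a…e/ gap (V1→V2): /l/ is a single consonant, so it becomes the next onset.
/e…u/ gap (V2→V3): /p/ → onset of the next syllable (single consonants are always licit onsets).
/u…e/ gap (V3→V4): cluster /hds/ — the longest permitted-onset suffix is /s/; onset = /s/, preceding coda = /hd/.
/e…a/ gap (V4→V5): /f/ → onset of the next syllable (single consonants are always licit onsets).
Syllabification: vwa.le.puhd.se.fapk.
The /d/ is in the coda of syllable 3 (/puhd/).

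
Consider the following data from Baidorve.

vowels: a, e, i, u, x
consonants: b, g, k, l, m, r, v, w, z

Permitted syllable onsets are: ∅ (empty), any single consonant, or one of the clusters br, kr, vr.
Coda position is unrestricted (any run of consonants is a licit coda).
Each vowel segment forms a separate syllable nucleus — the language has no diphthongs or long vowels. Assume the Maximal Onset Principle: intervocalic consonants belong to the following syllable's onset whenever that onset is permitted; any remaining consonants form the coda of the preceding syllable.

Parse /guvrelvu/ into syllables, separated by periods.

Vowels present: u, e, u; each is a nucleus, giving 3 syllables.
V1 /u/ – V2 /e/: cluster /vr/ — /vr/ is itself a permitted onset, so the whole cluster goes right; preceding coda = ∅.
V2 /e/ – V3 /u/: /lv/ — longest licit onset from the right is /v/, leaving /l/ as coda.

gu.vrel.vu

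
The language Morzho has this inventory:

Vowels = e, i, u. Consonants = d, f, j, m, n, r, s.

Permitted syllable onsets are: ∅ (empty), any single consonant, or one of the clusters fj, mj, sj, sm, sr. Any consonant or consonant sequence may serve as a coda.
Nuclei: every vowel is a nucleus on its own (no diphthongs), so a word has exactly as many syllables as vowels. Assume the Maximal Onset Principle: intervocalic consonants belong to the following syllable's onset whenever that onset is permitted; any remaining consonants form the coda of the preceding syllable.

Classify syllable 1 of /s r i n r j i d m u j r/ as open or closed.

The vowels are i, i, u — 3 nuclei, so 3 syllables.
σ1/σ2 boundary: /nrj/ splits as /nr/ + /j/ (/j/ is the longest suffix that is a licit onset).
σ2/σ3 boundary: cluster /dm/ — the longest permitted-onset suffix is /m/; onset = /m/, preceding coda = /d/.
Putting it together: srinr.jid.mujr.
Syllable 1 is /srinr/ with coda /nr/, so it is closed.

closed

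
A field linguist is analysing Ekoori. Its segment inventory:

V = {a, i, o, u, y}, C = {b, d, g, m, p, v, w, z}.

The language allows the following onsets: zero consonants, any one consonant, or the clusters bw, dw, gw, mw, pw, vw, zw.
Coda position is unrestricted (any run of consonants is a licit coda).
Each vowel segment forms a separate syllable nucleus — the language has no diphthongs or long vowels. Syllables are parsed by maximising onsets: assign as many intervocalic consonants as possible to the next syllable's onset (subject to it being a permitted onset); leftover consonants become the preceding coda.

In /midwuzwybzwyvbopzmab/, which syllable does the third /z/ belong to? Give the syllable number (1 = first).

5

The vowels are i, u, y, y, o, a — 6 nuclei, so 6 syllables.
Between /i/ (V1) and /u/ (V2): /dw/ is a licit onset in full, so it all attaches to the next syllable.
Between /u/ (V2) and /y/ (V3): /zw/ — entire cluster is a permitted onset → onset /zw/, coda ∅.
Between /y/ (V3) and /y/ (V4): /bzw/ — longest licit onset from the right is /zw/, leaving /b/ as coda.
Between /y/ (V4) and /o/ (V5): /vb/ — longest licit onset from the right is /b/, leaving /v/ as coda.
Between /o/ (V5) and /a/ (V6): cluster /pzm/ — the longest permitted-onset suffix is /m/; onset = /m/, preceding coda = /pz/.
So the parse is mi.dwu.zwyb.zwyv.bopz.mab.
The third /z/ is in the coda of syllable 5 (/bopz/).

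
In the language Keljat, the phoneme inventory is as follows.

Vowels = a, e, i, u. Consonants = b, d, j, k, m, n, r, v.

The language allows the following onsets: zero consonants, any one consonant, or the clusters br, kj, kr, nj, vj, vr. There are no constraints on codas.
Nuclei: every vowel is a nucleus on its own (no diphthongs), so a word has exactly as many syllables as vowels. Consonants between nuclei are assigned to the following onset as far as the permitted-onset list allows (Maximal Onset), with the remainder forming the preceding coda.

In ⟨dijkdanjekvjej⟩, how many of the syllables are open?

1

Nuclei (vowels): i, a, e, e → 4 syllables.
σ1/σ2 boundary: /jkd/ splits as /jk/ + /d/ (/d/ is the longest suffix that is a licit onset).
σ2/σ3 boundary: /nj/ is a licit onset in full, so it all attaches to the next syllable.
σ3/σ4 boundary: /kvj/ splits as /k/ + /vj/ (/vj/ is the longest suffix that is a licit onset).
Putting it together: dijk.da.njek.vjej.
Classifying each syllable: /dijk/ (closed), /da/ (open), /njek/ (closed), /vjej/ (closed).
Open syllables: 1.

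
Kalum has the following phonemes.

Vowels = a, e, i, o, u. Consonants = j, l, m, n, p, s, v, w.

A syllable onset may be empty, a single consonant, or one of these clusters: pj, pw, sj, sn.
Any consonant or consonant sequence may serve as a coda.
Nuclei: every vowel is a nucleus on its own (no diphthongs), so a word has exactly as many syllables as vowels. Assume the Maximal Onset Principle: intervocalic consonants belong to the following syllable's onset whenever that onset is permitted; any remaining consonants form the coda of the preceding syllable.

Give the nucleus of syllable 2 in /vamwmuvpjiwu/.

u

The vowels are a, u, i, u — 4 nuclei, so 4 syllables.
The second nucleus (vowel 2 from the left) is /u/.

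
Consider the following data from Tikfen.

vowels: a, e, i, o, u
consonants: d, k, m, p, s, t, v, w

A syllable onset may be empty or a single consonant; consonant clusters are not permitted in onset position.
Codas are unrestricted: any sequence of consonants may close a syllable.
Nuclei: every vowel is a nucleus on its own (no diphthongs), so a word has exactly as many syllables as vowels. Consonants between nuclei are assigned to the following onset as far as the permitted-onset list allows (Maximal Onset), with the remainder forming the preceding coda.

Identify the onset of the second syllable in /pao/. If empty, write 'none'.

Vowels present: a, o; each is a nucleus, giving 2 syllables.
σ1/σ2 boundary: hiatus — the boundary sits between the two vowels.
Syllabification: pa.o.
Syllable 2 is /o/: onset ∅, nucleus /o/, coda ∅.

none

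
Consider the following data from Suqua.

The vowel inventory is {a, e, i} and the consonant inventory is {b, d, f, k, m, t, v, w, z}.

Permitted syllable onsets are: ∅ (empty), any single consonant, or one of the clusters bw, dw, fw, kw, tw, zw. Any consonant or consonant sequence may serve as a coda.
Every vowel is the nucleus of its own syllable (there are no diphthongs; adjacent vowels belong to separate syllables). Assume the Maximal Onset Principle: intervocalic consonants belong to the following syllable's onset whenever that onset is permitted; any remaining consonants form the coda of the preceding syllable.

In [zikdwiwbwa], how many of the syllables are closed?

2

Nuclei (vowels): i, i, a → 3 syllables.
σ1/σ2 boundary: cluster /kdw/ — the longest permitted-onset suffix is /dw/; onset = /dw/, preceding coda = /k/.
σ2/σ3 boundary: /wbw/ splits as /w/ + /bw/ (/bw/ is the longest suffix that is a licit onset).
Putting it together: zik.dwiw.bwa.
Classifying each syllable: /zik/ (closed), /dwiw/ (closed), /bwa/ (open).
Closed syllables: 2.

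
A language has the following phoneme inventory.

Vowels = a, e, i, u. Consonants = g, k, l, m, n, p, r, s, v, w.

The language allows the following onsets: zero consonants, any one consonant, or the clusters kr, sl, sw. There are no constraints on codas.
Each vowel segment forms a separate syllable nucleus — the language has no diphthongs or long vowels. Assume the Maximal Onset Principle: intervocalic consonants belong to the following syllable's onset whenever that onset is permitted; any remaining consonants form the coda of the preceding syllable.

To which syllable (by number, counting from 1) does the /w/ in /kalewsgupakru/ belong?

Vowels present: a, e, u, a, u; each is a nucleus, giving 5 syllables.
/a…e/ gap (V1→V2): /l/ → onset of the next syllable (single consonants are always licit onsets).
/e…u/ gap (V2→V3): /wsg/ — longest licit onset from the right is /g/, leaving /ws/ as coda.
/u…a/ gap (V3→V4): /p/ is a single consonant, so it becomes the next onset.
/a…u/ gap (V4→V5): cluster /kr/ — /kr/ is itself a permitted onset, so the whole cluster goes right; preceding coda = ∅.
Result: ka.lews.gu.pa.kru.
The /w/ is in the coda of syllable 2 (/lews/).

2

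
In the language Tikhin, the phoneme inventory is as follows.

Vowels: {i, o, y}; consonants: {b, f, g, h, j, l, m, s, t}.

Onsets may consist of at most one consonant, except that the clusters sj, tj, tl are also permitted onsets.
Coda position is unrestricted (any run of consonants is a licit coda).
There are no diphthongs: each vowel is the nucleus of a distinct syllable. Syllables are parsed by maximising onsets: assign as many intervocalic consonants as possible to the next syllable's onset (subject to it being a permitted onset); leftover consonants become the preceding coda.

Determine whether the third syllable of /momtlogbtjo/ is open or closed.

open

Vowels present: o, o, o; each is a nucleus, giving 3 syllables.
σ1/σ2 boundary: /mtl/ splits as /m/ + /tl/ (/tl/ is the longest suffix that is a licit onset).
σ2/σ3 boundary: /gbtj/ splits as /gb/ + /tj/ (/tj/ is the longest suffix that is a licit onset).
Syllabification: mom.tlogb.tjo.
Syllable 3 is /tjo/; it ends in its nucleus with no coda, so it is open.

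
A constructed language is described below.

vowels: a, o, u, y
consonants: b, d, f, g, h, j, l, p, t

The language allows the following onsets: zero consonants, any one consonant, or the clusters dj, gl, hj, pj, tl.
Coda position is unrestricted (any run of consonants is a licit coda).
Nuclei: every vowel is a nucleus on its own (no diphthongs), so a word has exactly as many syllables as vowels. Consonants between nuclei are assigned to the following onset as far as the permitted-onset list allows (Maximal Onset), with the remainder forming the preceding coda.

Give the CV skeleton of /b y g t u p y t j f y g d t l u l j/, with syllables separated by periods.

CVC.CV.CVCC.CVCC.CCVCC

The vowels are y, u, y, y, u — 5 nuclei, so 5 syllables.
V1 /y/ – V2 /u/: /gt/ splits as /g/ + /t/ (/t/ is the longest suffix that is a licit onset).
V2 /u/ – V3 /y/: /p/ → onset of the next syllable (single consonants are always licit onsets).
V3 /y/ – V4 /y/: /tjf/ — longest licit onset from the right is /f/, leaving /tj/ as coda.
V4 /y/ – V5 /u/: /gdtl/; trying suffixes from longest down, /tl/ is the first permitted one, so coda /gd/ | onset /tl/.
Syllabification: byg.tu.pytj.fygd.tlulj.
Mapping each syllable to C/V: /byg/ → CVC, /tu/ → CV, /pytj/ → CVCC, /fygd/ → CVCC, /tlulj/ → CCVCC.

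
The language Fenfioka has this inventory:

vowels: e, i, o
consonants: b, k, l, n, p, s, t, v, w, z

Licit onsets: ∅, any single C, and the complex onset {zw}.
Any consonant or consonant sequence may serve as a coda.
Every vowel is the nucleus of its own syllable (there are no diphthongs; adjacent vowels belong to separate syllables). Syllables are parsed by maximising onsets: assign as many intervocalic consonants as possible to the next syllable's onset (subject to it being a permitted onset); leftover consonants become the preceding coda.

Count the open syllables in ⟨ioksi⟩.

2

Nuclei (vowels): i, o, i → 3 syllables.
V1 /i/ – V2 /o/: nothing intervenes; syllable break is V.V.
V2 /o/ – V3 /i/: /ks/; trying suffixes from longest down, /s/ is the first permitted one, so coda /k/ | onset /s/.
So the parse is i.ok.si.
Classifying each syllable: /i/ (open), /ok/ (closed), /si/ (open).
Open syllables: 2.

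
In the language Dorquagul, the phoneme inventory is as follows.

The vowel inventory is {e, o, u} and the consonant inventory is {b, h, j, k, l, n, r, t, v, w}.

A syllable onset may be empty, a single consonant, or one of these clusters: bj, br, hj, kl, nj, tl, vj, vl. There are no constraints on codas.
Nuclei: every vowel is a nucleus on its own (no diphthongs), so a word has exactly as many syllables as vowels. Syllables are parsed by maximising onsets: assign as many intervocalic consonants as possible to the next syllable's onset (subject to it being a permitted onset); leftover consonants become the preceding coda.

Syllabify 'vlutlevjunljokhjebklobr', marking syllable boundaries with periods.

Vowels present: u, e, u, o, e, o; each is a nucleus, giving 6 syllables.
σ1/σ2 boundary: cluster /tl/ — /tl/ is itself a permitted onset, so the whole cluster goes right; preceding coda = ∅.
σ2/σ3 boundary: /vj/ is a licit onset in full, so it all attaches to the next syllable.
σ3/σ4 boundary: cluster /nlj/ — the longest permitted-onset suffix is /j/; onset = /j/, preceding coda = /nl/.
σ4/σ5 boundary: cluster /khj/ — the longest permitted-onset suffix is /hj/; onset = /hj/, preceding coda = /k/.
σ5/σ6 boundary: cluster /bkl/ — the longest permitted-onset suffix is /kl/; onset = /kl/, preceding coda = /b/.

vlu.tle.vjunl.jok.hjeb.klobr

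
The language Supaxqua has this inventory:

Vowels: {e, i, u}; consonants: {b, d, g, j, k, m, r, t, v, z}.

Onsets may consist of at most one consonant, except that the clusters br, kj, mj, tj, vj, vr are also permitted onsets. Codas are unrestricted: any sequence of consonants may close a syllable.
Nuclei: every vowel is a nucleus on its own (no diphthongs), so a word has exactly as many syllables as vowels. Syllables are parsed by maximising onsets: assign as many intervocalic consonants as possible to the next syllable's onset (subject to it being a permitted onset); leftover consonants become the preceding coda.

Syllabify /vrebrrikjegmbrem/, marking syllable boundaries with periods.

vrebr.ri.kjegm.brem

Vowels present: e, i, e, e; each is a nucleus, giving 4 syllables.
Between /e/ (V1) and /i/ (V2): /brr/ splits as /br/ + /r/ (/r/ is the longest suffix that is a licit onset).
Between /i/ (V2) and /e/ (V3): /kj/ — entire cluster is a permitted onset → onset /kj/, coda ∅.
Between /e/ (V3) and /e/ (V4): /gmbr/; trying suffixes from longest down, /br/ is the first permitted one, so coda /gm/ | onset /br/.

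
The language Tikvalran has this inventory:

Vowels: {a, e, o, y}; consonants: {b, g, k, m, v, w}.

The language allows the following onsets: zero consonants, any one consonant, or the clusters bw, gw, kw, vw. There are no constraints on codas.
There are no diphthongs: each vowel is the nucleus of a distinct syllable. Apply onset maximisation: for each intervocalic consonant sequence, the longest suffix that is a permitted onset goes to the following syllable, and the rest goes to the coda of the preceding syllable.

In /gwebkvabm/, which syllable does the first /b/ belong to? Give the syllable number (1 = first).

1

Vowels present: e, a; each is a nucleus, giving 2 syllables.
V1 /e/ – V2 /a/: cluster /bkv/ — the longest permitted-onset suffix is /v/; onset = /v/, preceding coda = /bk/.
Putting it together: gwebk.vabm.
The first /b/ is in the coda of syllable 1 (/gwebk/).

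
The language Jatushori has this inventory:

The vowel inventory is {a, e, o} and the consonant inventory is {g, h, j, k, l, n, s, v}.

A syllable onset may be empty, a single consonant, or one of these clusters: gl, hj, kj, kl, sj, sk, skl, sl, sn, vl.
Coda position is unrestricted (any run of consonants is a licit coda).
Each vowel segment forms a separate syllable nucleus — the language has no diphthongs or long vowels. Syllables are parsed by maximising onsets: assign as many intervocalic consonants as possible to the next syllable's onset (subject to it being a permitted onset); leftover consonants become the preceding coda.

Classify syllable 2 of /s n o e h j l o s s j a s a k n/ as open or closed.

closed

The vowels are o, e, o, a, a — 5 nuclei, so 5 syllables.
Between /o/ (V1) and /e/ (V2): hiatus — the boundary sits between the two vowels.
Between /e/ (V2) and /o/ (V3): cluster /hjl/ — the longest permitted-onset suffix is /l/; onset = /l/, preceding coda = /hj/.
Between /o/ (V3) and /a/ (V4): cluster /ssj/ — the longest permitted-onset suffix is /sj/; onset = /sj/, preceding coda = /s/.
Between /a/ (V4) and /a/ (V5): just /s/ — single C goes to the following onset.
Putting it together: sno.ehj.los.sja.sakn.
Syllable 2 is /ehj/ with coda /hj/, so it is closed.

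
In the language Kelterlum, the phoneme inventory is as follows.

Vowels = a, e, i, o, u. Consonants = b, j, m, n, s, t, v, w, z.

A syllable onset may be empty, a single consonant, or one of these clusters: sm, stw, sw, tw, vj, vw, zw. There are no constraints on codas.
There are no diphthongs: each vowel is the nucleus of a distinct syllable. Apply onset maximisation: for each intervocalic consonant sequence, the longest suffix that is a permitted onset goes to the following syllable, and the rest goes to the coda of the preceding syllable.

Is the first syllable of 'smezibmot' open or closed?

Nuclei (vowels): e, i, o → 3 syllables.
Between /e/ (V1) and /i/ (V2): just /z/ — single C goes to the following onset.
Between /i/ (V2) and /o/ (V3): /bm/; trying suffixes from longest down, /m/ is the first permitted one, so coda /b/ | onset /m/.
Syllabification: sme.zib.mot.
Syllable 1 is /sme/; it ends in its nucleus with no coda, so it is open.

open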